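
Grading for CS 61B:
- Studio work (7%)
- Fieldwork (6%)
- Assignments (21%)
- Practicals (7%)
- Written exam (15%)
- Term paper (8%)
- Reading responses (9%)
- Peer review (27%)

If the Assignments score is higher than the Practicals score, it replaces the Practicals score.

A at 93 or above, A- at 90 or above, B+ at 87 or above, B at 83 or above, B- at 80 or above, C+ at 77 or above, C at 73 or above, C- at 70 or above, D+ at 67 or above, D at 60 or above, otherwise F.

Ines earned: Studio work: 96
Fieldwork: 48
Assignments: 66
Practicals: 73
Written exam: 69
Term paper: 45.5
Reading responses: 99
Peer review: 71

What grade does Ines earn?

Assignments (66) ≤ Practicals (73), so Practicals stays at 73.
Weighted total:
  Studio work 96 × 0.07 = 6.72
  Fieldwork 48 × 0.06 = 2.88
  Assignments 66 × 0.21 = 13.86
  Practicals 73 × 0.07 = 5.11
  Written exam 69 × 0.15 = 10.35
  Term paper 45.5 × 0.08 = 3.64
  Reading responses 99 × 0.09 = 8.91
  Peer review 71 × 0.27 = 19.17
Sum = 70.64
70.64 is ≥ 70 and < 73 → C-

C-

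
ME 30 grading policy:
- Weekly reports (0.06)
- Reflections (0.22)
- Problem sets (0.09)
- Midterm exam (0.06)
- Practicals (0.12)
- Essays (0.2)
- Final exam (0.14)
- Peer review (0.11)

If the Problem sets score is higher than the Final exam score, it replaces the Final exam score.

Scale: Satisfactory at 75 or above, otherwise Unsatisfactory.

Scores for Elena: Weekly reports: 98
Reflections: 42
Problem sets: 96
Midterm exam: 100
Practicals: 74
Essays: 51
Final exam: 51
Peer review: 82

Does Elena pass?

Problem sets (96) > Final exam (51), so Final exam counts as 96.
Weighted total:
  Weekly reports 98 × 0.06 = 5.88
  Reflections 42 × 0.22 = 9.24
  Problem sets 96 × 0.09 = 8.64
  Midterm exam 100 × 0.06 = 6
  Practicals 74 × 0.12 = 8.88
  Essays 51 × 0.2 = 10.2
  Final exam 96 × 0.14 = 13.44
  Peer review 82 × 0.11 = 9.02
Sum = 71.3
71.3 < 75 → Unsatisfactory

Unsatisfactory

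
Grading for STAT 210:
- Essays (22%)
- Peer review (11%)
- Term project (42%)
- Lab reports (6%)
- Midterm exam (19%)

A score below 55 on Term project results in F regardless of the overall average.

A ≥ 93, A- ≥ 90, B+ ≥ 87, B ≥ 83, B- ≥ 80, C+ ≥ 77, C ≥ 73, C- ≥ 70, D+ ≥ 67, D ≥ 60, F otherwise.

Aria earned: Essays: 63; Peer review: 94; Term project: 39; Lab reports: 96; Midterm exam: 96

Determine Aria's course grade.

F

Term project score 39 < 55: minimum not met.
Weighted total:
  Essays 63 × 0.22 = 13.86
  Peer review 94 × 0.11 = 10.34
  Term project 39 × 0.42 = 16.38
  Lab reports 96 × 0.06 = 5.76
  Midterm exam 96 × 0.19 = 18.24
Sum = 64.58
Because the Term project minimum was not met, the result is F.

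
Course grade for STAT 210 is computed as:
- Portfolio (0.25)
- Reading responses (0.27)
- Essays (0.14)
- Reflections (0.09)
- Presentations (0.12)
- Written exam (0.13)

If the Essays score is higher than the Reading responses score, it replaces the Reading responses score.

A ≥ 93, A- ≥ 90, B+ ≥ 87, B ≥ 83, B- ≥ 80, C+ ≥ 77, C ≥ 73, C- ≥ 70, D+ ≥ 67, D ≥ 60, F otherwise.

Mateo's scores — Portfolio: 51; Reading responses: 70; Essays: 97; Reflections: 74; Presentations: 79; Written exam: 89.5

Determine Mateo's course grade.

Essays (97) > Reading responses (70), so Reading responses counts as 97.
Weighted total:
  Portfolio 51 × 0.25 = 12.75
  Reading responses 97 × 0.27 = 26.19
  Essays 97 × 0.14 = 13.58
  Reflections 74 × 0.09 = 6.66
  Presentations 79 × 0.12 = 9.48
  Written exam 89.5 × 0.13 = 11.635
Sum = 80.295
80.295 is ≥ 80 and < 83 → B-

B-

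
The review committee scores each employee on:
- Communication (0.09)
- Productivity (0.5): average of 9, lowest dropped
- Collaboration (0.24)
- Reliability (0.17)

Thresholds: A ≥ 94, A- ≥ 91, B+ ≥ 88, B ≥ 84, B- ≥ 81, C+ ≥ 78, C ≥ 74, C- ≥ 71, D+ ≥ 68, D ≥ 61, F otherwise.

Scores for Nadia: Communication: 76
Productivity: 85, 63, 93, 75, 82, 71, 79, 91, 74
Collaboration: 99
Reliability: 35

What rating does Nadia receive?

C

Productivity: drop 63 → average of remaining 8 = 650/8 = 81.25
Weighted total:
  Communication 76 × 0.09 = 6.84
  Productivity 81.25 × 0.5 = 40.625
  Collaboration 99 × 0.24 = 23.76
  Reliability 35 × 0.17 = 5.95
Sum = 77.175
77.175 is ≥ 74 and < 78 → C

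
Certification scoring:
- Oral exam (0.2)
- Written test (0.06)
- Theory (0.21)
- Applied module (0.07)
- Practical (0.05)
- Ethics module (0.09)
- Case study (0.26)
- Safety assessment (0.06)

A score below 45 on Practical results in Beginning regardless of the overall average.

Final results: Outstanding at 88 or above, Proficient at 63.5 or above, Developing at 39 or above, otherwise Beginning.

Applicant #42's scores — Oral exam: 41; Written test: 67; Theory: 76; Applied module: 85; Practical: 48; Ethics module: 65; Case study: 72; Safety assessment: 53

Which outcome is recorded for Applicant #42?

Proficient

Practical score 48 ≥ 45: minimum met.
Weighted total:
  Oral exam 41 × 0.2 = 8.2
  Written test 67 × 0.06 = 4.02
  Theory 76 × 0.21 = 15.96
  Applied module 85 × 0.07 = 5.95
  Practical 48 × 0.05 = 2.4
  Ethics module 65 × 0.09 = 5.85
  Case study 72 × 0.26 = 18.72
  Safety assessment 53 × 0.06 = 3.18
Sum = 64.28
64.28 is ≥ 63.5 and < 88 → Proficient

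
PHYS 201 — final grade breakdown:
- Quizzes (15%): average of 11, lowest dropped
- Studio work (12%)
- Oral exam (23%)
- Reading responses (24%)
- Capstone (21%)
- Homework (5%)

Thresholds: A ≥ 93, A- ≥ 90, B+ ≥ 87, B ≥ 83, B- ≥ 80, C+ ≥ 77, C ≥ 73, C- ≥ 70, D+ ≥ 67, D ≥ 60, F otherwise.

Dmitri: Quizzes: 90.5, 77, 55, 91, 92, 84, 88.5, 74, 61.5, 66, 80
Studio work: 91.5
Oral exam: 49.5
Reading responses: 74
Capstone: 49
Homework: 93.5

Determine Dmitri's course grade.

Quizzes: drop 55 → average of remaining 10 = 804.5/10 = 80.45
Weighted total:
  Quizzes 80.45 × 0.15 = 12.0675
  Studio work 91.5 × 0.12 = 10.98
  Oral exam 49.5 × 0.23 = 11.385
  Reading responses 74 × 0.24 = 17.76
  Capstone 49 × 0.21 = 10.29
  Homework 93.5 × 0.05 = 4.675
Sum = 67.1575
67.1575 is ≥ 67 and < 70 → D+

D+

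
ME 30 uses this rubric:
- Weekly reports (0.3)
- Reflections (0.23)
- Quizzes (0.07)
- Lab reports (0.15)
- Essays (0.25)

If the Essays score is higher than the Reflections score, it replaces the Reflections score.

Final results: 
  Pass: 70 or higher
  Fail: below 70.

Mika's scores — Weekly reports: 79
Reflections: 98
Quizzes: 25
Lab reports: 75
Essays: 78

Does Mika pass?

Pass

Essays (78) ≤ Reflections (98), so Reflections stays at 98.
Weighted total:
  Weekly reports 79 × 0.3 = 23.7
  Reflections 98 × 0.23 = 22.54
  Quizzes 25 × 0.07 = 1.75
  Lab reports 75 × 0.15 = 11.25
  Essays 78 × 0.25 = 19.5
Sum = 78.74
78.74 ≥ 70 → Pass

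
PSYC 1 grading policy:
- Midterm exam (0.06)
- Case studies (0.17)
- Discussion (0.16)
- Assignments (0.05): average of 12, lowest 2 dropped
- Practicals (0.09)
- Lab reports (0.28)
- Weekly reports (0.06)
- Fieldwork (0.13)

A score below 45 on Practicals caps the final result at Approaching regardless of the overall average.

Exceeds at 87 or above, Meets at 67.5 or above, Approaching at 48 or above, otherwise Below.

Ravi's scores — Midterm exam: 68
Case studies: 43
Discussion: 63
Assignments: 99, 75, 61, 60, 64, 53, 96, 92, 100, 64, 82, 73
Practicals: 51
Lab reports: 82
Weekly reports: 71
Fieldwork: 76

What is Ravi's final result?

Assignments: drop 53, 60 → average of remaining 10 = 806/10 = 80.6
Practicals score 51 ≥ 45: minimum met.
Weighted total:
  Midterm exam 68 × 0.06 = 4.08
  Case studies 43 × 0.17 = 7.31
  Discussion 63 × 0.16 = 10.08
  Assignments 80.6 × 0.05 = 4.03
  Practicals 51 × 0.09 = 4.59
  Lab reports 82 × 0.28 = 22.96
  Weekly reports 71 × 0.06 = 4.26
  Fieldwork 76 × 0.13 = 9.88
Sum = 67.19
67.19 is ≥ 48 and < 67.5 → Approaching

Approaching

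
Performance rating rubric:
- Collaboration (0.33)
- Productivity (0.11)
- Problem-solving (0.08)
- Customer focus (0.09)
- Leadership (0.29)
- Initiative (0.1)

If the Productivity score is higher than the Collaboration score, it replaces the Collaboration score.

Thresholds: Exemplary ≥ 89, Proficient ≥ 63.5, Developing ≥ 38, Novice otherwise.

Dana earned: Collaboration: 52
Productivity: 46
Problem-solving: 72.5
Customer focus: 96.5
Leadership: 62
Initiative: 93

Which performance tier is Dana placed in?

Proficient

Productivity (46) ≤ Collaboration (52), so Collaboration stays at 52.
Weighted total:
  Collaboration 52 × 0.33 = 17.16
  Productivity 46 × 0.11 = 5.06
  Problem-solving 72.5 × 0.08 = 5.8
  Customer focus 96.5 × 0.09 = 8.685
  Leadership 62 × 0.29 = 17.98
  Initiative 93 × 0.1 = 9.3
Sum = 63.985
63.985 is ≥ 63.5 and < 89 → Proficient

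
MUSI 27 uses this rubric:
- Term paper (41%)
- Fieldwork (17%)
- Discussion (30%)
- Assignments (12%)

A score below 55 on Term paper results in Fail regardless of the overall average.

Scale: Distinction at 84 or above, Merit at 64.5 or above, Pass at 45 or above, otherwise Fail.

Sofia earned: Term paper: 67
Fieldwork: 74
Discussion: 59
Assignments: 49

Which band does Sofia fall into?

Term paper score 67 ≥ 55: minimum met.
Weighted total:
  Term paper 67 × 0.41 = 27.47
  Fieldwork 74 × 0.17 = 12.58
  Discussion 59 × 0.3 = 17.7
  Assignments 49 × 0.12 = 5.88
Sum = 63.63
63.63 is ≥ 45 and < 64.5 → Pass

Pass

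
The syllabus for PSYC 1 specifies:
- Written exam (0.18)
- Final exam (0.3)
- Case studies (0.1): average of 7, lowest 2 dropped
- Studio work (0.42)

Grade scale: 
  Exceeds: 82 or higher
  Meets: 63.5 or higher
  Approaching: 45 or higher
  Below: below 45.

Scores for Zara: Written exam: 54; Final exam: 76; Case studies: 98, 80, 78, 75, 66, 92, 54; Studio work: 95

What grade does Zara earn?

Meets

Case studies: drop 54, 66 → average of remaining 5 = 423/5 = 84.6
Weighted total:
  Written exam 54 × 0.18 = 9.72
  Final exam 76 × 0.3 = 22.8
  Case studies 84.6 × 0.1 = 8.46
  Studio work 95 × 0.42 = 39.9
Sum = 80.88
80.88 is ≥ 63.5 and < 82 → Meets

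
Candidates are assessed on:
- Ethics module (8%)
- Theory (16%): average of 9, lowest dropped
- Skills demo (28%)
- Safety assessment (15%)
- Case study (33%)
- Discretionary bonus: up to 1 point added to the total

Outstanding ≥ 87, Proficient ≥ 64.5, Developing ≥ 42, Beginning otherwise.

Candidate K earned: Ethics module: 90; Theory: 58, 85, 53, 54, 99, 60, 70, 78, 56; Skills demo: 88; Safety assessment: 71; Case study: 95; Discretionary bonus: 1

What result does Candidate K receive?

Proficient

Theory: drop 53 → average of remaining 8 = 560/8 = 70
Weighted total:
  Ethics module 90 × 0.08 = 7.2
  Theory 70 × 0.16 = 11.2
  Skills demo 88 × 0.28 = 24.64
  Safety assessment 71 × 0.15 = 10.65
  Case study 95 × 0.33 = 31.35
Sum = 85.04
Discretionary bonus: 85.04 + 1 = 86.04
86.04 is ≥ 64.5 and < 87 → Proficient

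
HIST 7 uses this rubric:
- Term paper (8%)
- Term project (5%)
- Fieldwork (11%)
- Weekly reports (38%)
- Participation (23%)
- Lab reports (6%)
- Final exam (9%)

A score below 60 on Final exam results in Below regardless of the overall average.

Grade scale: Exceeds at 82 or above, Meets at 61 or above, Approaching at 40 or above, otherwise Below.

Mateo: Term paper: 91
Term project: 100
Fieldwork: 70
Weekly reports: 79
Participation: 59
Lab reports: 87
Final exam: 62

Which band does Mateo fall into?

Final exam score 62 ≥ 60: minimum met.
Weighted total:
  Term paper 91 × 0.08 = 7.28
  Term project 100 × 0.05 = 5
  Fieldwork 70 × 0.11 = 7.7
  Weekly reports 79 × 0.38 = 30.02
  Participation 59 × 0.23 = 13.57
  Lab reports 87 × 0.06 = 5.22
  Final exam 62 × 0.09 = 5.58
Sum = 74.37
74.37 is ≥ 61 and < 82 → Meets

Meets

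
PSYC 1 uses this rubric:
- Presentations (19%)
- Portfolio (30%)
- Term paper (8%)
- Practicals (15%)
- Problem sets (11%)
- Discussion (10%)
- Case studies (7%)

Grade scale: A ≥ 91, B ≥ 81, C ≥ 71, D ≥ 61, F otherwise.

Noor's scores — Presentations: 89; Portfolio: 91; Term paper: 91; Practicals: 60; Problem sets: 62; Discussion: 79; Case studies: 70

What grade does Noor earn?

C

Weighted total:
  Presentations 89 × 0.19 = 16.91
  Portfolio 91 × 0.3 = 27.3
  Term paper 91 × 0.08 = 7.28
  Practicals 60 × 0.15 = 9
  Problem sets 62 × 0.11 = 6.82
  Discussion 79 × 0.1 = 7.9
  Case studies 70 × 0.07 = 4.9
Sum = 80.11
80.11 is ≥ 71 and < 81 → C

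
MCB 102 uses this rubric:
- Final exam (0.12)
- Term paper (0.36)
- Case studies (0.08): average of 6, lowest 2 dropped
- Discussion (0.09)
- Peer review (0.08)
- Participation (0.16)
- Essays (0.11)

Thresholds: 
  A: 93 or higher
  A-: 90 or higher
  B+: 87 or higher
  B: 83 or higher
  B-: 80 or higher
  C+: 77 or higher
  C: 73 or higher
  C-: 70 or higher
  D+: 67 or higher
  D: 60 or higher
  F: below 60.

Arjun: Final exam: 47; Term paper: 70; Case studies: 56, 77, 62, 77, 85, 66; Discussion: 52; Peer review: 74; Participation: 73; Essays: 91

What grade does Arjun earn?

D+

Case studies: drop 56, 62 → average of remaining 4 = 305/4 = 76.25
Weighted total:
  Final exam 47 × 0.12 = 5.64
  Term paper 70 × 0.36 = 25.2
  Case studies 76.25 × 0.08 = 6.1
  Discussion 52 × 0.09 = 4.68
  Peer review 74 × 0.08 = 5.92
  Participation 73 × 0.16 = 11.68
  Essays 91 × 0.11 = 10.01
Sum = 69.23
69.23 is ≥ 67 and < 70 → D+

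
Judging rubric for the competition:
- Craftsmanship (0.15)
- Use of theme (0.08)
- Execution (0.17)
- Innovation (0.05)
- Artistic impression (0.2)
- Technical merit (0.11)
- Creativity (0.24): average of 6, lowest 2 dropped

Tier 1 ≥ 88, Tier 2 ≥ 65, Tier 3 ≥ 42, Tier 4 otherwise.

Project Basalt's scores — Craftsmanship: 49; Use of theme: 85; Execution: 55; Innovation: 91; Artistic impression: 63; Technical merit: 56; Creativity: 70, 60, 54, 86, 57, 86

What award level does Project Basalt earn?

Tier 3

Creativity: drop 54, 57 → average of remaining 4 = 302/4 = 75.5
Weighted total:
  Craftsmanship 49 × 0.15 = 7.35
  Use of theme 85 × 0.08 = 6.8
  Execution 55 × 0.17 = 9.35
  Innovation 91 × 0.05 = 4.55
  Artistic impression 63 × 0.2 = 12.6
  Technical merit 56 × 0.11 = 6.16
  Creativity 75.5 × 0.24 = 18.12
Sum = 64.93
64.93 is ≥ 42 and < 65 → Tier 3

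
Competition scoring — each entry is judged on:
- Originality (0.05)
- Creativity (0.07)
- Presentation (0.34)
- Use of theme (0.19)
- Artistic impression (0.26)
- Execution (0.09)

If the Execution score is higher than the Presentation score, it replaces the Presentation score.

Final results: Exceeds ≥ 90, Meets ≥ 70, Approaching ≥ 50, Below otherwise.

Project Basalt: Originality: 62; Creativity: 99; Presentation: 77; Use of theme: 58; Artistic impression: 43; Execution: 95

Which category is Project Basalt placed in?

Meets

Execution (95) > Presentation (77), so Presentation counts as 95.
Weighted total:
  Originality 62 × 0.05 = 3.1
  Creativity 99 × 0.07 = 6.93
  Presentation 95 × 0.34 = 32.3
  Use of theme 58 × 0.19 = 11.02
  Artistic impression 43 × 0.26 = 11.18
  Execution 95 × 0.09 = 8.55
Sum = 73.08
73.08 is ≥ 70 and < 90 → Meets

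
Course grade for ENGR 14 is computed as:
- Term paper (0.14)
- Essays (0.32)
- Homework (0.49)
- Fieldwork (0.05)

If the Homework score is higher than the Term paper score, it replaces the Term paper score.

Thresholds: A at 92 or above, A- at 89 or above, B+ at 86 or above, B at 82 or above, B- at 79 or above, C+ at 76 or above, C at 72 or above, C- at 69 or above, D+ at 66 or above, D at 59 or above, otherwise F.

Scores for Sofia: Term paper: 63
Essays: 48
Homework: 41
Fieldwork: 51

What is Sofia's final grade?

F

Homework (41) ≤ Term paper (63), so Term paper stays at 63.
Weighted total:
  Term paper 63 × 0.14 = 8.82
  Essays 48 × 0.32 = 15.36
  Homework 41 × 0.49 = 20.09
  Fieldwork 51 × 0.05 = 2.55
Sum = 46.82
46.82 < 59 → F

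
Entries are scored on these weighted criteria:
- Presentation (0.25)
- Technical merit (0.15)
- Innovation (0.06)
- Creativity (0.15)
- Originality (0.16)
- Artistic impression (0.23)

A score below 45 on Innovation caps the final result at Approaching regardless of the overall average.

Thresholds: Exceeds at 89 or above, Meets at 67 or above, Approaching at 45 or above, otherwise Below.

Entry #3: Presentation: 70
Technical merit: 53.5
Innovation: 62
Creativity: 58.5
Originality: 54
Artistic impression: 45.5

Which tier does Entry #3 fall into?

Approaching

Innovation score 62 ≥ 45: minimum met.
Weighted total:
  Presentation 70 × 0.25 = 17.5
  Technical merit 53.5 × 0.15 = 8.025
  Innovation 62 × 0.06 = 3.72
  Creativity 58.5 × 0.15 = 8.775
  Originality 54 × 0.16 = 8.64
  Artistic impression 45.5 × 0.23 = 10.465
Sum = 57.125
57.125 is ≥ 45 and < 67 → Approaching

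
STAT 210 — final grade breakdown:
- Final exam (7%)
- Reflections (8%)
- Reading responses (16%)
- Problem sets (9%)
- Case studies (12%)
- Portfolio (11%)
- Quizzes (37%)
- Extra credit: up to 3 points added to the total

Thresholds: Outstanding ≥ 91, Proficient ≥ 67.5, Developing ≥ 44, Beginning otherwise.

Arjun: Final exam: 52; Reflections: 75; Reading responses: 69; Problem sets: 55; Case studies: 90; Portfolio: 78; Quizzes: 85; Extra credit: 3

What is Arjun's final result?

Weighted total:
  Final exam 52 × 0.07 = 3.64
  Reflections 75 × 0.08 = 6
  Reading responses 69 × 0.16 = 11.04
  Problem sets 55 × 0.09 = 4.95
  Case studies 90 × 0.12 = 10.8
  Portfolio 78 × 0.11 = 8.58
  Quizzes 85 × 0.37 = 31.45
Sum = 76.46
Extra credit: 76.46 + 3 = 79.46
79.46 is ≥ 67.5 and < 91 → Proficient

Proficient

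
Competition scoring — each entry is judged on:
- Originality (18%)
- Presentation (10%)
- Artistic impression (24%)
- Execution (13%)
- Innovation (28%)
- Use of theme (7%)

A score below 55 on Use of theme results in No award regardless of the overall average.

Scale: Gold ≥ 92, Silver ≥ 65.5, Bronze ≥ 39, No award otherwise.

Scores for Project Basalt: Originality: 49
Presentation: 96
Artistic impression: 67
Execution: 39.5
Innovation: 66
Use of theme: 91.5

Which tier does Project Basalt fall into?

Bronze

Use of theme score 91.5 ≥ 55: minimum met.
Weighted total:
  Originality 49 × 0.18 = 8.82
  Presentation 96 × 0.1 = 9.6
  Artistic impression 67 × 0.24 = 16.08
  Execution 39.5 × 0.13 = 5.135
  Innovation 66 × 0.28 = 18.48
  Use of theme 91.5 × 0.07 = 6.405
Sum = 64.52
64.52 is ≥ 39 and < 65.5 → Bronze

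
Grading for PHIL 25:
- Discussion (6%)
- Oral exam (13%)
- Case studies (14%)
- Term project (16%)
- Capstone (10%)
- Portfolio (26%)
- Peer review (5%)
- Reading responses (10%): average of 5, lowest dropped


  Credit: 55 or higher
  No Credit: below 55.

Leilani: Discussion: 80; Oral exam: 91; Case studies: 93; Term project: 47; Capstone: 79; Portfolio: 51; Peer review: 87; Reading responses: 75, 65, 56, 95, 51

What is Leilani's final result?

Reading responses: drop 51 → average of remaining 4 = 291/4 = 72.75
Weighted total:
  Discussion 80 × 0.06 = 4.8
  Oral exam 91 × 0.13 = 11.83
  Case studies 93 × 0.14 = 13.02
  Term project 47 × 0.16 = 7.52
  Capstone 79 × 0.1 = 7.9
  Portfolio 51 × 0.26 = 13.26
  Peer review 87 × 0.05 = 4.35
  Reading responses 72.75 × 0.1 = 7.275
Sum = 69.955
69.955 ≥ 55 → Credit

Credit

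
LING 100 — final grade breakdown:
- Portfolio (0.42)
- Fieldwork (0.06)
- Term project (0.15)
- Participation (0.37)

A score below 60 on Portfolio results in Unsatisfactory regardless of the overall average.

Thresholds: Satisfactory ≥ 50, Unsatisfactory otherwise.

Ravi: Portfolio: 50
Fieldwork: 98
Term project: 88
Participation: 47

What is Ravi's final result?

Portfolio score 50 < 60: minimum not met.
Weighted total:
  Portfolio 50 × 0.42 = 21
  Fieldwork 98 × 0.06 = 5.88
  Term project 88 × 0.15 = 13.2
  Participation 47 × 0.37 = 17.39
Sum = 57.47
Because the Portfolio minimum was not met, the result is Unsatisfactory.

Unsatisfactory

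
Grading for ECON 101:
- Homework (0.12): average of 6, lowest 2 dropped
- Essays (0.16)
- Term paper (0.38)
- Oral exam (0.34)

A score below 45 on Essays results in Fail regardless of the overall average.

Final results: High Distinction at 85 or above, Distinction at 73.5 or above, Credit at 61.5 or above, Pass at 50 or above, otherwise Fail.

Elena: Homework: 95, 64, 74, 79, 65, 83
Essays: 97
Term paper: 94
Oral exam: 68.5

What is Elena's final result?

Distinction

Homework: drop 64, 65 → average of remaining 4 = 331/4 = 82.75
Essays score 97 ≥ 45: minimum met.
Weighted total:
  Homework 82.75 × 0.12 = 9.93
  Essays 97 × 0.16 = 15.52
  Term paper 94 × 0.38 = 35.72
  Oral exam 68.5 × 0.34 = 23.29
Sum = 84.46
84.46 is ≥ 73.5 and < 85 → Distinction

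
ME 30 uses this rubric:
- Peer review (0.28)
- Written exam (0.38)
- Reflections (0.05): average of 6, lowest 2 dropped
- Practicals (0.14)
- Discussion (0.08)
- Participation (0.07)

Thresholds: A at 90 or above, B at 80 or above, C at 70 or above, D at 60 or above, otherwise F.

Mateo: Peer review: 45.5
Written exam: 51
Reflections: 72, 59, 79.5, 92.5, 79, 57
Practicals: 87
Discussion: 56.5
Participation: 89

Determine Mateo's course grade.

Reflections: drop 57, 59 → average of remaining 4 = 323/4 = 80.75
Weighted total:
  Peer review 45.5 × 0.28 = 12.74
  Written exam 51 × 0.38 = 19.38
  Reflections 80.75 × 0.05 = 4.0375
  Practicals 87 × 0.14 = 12.18
  Discussion 56.5 × 0.08 = 4.52
  Participation 89 × 0.07 = 6.23
Sum = 59.0875
59.0875 < 60 → F

F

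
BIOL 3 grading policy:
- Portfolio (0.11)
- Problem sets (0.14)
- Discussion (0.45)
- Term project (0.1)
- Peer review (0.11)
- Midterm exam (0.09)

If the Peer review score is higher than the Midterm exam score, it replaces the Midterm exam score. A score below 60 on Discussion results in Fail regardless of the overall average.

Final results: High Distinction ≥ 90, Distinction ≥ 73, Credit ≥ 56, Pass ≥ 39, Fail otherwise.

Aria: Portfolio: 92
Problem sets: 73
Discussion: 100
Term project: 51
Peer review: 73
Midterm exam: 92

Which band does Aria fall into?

Distinction

Peer review (73) ≤ Midterm exam (92), so Midterm exam stays at 92.
Discussion score 100 ≥ 60: minimum met.
Weighted total:
  Portfolio 92 × 0.11 = 10.12
  Problem sets 73 × 0.14 = 10.22
  Discussion 100 × 0.45 = 45
  Term project 51 × 0.1 = 5.1
  Peer review 73 × 0.11 = 8.03
  Midterm exam 92 × 0.09 = 8.28
Sum = 86.75
86.75 is ≥ 73 and < 90 → Distinction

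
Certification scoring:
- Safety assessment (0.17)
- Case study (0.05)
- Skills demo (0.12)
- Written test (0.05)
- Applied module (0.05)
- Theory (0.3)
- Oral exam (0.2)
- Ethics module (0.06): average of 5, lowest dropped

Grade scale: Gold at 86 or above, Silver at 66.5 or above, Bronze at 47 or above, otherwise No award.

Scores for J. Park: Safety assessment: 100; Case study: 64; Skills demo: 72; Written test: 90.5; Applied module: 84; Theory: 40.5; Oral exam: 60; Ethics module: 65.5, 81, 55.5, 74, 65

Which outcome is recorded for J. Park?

Bronze

Ethics module: drop 55.5 → average of remaining 4 = 285.5/4 = 71.375
Weighted total:
  Safety assessment 100 × 0.17 = 17
  Case study 64 × 0.05 = 3.2
  Skills demo 72 × 0.12 = 8.64
  Written test 90.5 × 0.05 = 4.525
  Applied module 84 × 0.05 = 4.2
  Theory 40.5 × 0.3 = 12.15
  Oral exam 60 × 0.2 = 12
  Ethics module 71.375 × 0.06 = 4.2825
Sum = 65.9975
65.9975 is ≥ 47 and < 66.5 → Bronze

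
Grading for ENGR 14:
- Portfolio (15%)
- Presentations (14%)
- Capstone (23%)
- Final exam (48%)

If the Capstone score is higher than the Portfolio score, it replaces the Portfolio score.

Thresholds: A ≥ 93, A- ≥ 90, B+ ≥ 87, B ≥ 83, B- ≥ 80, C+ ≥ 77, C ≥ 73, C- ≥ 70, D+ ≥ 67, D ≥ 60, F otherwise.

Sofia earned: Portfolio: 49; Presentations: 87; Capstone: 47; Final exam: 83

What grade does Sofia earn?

C-

Capstone (47) ≤ Portfolio (49), so Portfolio stays at 49.
Weighted total:
  Portfolio 49 × 0.15 = 7.35
  Presentations 87 × 0.14 = 12.18
  Capstone 47 × 0.23 = 10.81
  Final exam 83 × 0.48 = 39.84
Sum = 70.18
70.18 is ≥ 70 and < 73 → C-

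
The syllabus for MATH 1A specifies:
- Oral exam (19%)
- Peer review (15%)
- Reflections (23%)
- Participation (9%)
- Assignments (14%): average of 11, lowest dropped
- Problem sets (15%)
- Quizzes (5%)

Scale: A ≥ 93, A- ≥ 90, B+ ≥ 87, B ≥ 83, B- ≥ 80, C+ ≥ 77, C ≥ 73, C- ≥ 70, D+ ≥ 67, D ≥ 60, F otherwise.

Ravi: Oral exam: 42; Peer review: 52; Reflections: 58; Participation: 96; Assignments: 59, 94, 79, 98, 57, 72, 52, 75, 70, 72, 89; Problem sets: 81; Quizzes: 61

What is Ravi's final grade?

D

Assignments: drop 52 → average of remaining 10 = 765/10 = 76.5
Weighted total:
  Oral exam 42 × 0.19 = 7.98
  Peer review 52 × 0.15 = 7.8
  Reflections 58 × 0.23 = 13.34
  Participation 96 × 0.09 = 8.64
  Assignments 76.5 × 0.14 = 10.71
  Problem sets 81 × 0.15 = 12.15
  Quizzes 61 × 0.05 = 3.05
Sum = 63.67
63.67 is ≥ 60 and < 67 → D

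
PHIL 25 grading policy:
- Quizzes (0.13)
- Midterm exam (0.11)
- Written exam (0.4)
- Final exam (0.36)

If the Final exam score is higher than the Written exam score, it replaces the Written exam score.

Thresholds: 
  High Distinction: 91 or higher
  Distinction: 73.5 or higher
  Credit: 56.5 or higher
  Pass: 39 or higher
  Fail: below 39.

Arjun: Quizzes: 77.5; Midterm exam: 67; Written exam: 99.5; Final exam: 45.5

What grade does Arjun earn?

Final exam (45.5) ≤ Written exam (99.5), so Written exam stays at 99.5.
Weighted total:
  Quizzes 77.5 × 0.13 = 10.075
  Midterm exam 67 × 0.11 = 7.37
  Written exam 99.5 × 0.4 = 39.8
  Final exam 45.5 × 0.36 = 16.38
Sum = 73.625
73.625 is ≥ 73.5 and < 91 → Distinction

Distinction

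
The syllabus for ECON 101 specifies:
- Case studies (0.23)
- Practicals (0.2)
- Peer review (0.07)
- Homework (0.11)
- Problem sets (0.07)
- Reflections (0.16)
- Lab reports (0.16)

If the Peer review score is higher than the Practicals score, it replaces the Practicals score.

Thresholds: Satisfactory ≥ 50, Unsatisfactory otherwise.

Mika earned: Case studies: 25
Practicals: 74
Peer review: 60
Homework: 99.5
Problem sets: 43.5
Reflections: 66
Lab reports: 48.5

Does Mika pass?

Peer review (60) ≤ Practicals (74), so Practicals stays at 74.
Weighted total:
  Case studies 25 × 0.23 = 5.75
  Practicals 74 × 0.2 = 14.8
  Peer review 60 × 0.07 = 4.2
  Homework 99.5 × 0.11 = 10.945
  Problem sets 43.5 × 0.07 = 3.045
  Reflections 66 × 0.16 = 10.56
  Lab reports 48.5 × 0.16 = 7.76
Sum = 57.06
57.06 ≥ 50 → Satisfactory

Satisfactory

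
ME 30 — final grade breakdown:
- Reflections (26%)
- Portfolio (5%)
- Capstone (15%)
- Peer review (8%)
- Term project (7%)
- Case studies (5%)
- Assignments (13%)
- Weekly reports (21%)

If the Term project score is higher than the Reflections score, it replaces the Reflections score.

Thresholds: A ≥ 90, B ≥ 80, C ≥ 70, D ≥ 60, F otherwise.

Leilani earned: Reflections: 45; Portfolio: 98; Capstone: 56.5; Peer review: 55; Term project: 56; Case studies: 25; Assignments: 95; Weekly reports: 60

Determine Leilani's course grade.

Term project (56) > Reflections (45), so Reflections counts as 56.
Weighted total:
  Reflections 56 × 0.26 = 14.56
  Portfolio 98 × 0.05 = 4.9
  Capstone 56.5 × 0.15 = 8.475
  Peer review 55 × 0.08 = 4.4
  Term project 56 × 0.07 = 3.92
  Case studies 25 × 0.05 = 1.25
  Assignments 95 × 0.13 = 12.35
  Weekly reports 60 × 0.21 = 12.6
Sum = 62.455
62.455 is ≥ 60 and < 70 → D

D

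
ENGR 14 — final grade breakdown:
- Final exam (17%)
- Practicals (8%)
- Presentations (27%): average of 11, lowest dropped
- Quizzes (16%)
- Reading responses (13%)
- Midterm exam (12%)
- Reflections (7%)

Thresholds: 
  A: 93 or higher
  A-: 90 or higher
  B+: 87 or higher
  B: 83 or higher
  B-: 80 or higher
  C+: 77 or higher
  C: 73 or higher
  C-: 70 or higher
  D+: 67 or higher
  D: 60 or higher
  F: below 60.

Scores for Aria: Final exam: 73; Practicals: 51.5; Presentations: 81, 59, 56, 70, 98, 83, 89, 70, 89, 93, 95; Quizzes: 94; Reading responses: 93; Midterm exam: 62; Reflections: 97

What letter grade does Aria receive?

B-

Presentations: drop 56 → average of remaining 10 = 827/10 = 82.7
Weighted total:
  Final exam 73 × 0.17 = 12.41
  Practicals 51.5 × 0.08 = 4.12
  Presentations 82.7 × 0.27 = 22.329
  Quizzes 94 × 0.16 = 15.04
  Reading responses 93 × 0.13 = 12.09
  Midterm exam 62 × 0.12 = 7.44
  Reflections 97 × 0.07 = 6.79
Sum = 80.219
80.219 is ≥ 80 and < 83 → B-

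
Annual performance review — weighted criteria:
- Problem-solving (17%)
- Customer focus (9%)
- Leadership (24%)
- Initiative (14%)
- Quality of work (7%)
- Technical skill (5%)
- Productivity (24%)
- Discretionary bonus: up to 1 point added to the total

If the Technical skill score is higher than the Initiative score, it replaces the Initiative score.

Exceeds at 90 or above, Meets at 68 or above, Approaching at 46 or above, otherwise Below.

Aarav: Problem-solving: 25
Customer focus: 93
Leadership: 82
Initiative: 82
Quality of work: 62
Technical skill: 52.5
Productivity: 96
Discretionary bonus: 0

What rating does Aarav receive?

Meets

Technical skill (52.5) ≤ Initiative (82), so Initiative stays at 82.
Weighted total:
  Problem-solving 25 × 0.17 = 4.25
  Customer focus 93 × 0.09 = 8.37
  Leadership 82 × 0.24 = 19.68
  Initiative 82 × 0.14 = 11.48
  Quality of work 62 × 0.07 = 4.34
  Technical skill 52.5 × 0.05 = 2.625
  Productivity 96 × 0.24 = 23.04
Sum = 73.785
Discretionary bonus: 73.785 + 0 = 73.785
73.785 is ≥ 68 and < 90 → Meets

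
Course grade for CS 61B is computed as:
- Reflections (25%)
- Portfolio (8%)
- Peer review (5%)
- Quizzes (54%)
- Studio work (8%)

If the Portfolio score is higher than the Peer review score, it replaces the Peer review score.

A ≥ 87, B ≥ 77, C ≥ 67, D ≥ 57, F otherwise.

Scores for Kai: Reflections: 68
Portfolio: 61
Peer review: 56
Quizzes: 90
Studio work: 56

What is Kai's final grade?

Portfolio (61) > Peer review (56), so Peer review counts as 61.
Weighted total:
  Reflections 68 × 0.25 = 17
  Portfolio 61 × 0.08 = 4.88
  Peer review 61 × 0.05 = 3.05
  Quizzes 90 × 0.54 = 48.6
  Studio work 56 × 0.08 = 4.48
Sum = 78.01
78.01 is ≥ 77 and < 87 → B

B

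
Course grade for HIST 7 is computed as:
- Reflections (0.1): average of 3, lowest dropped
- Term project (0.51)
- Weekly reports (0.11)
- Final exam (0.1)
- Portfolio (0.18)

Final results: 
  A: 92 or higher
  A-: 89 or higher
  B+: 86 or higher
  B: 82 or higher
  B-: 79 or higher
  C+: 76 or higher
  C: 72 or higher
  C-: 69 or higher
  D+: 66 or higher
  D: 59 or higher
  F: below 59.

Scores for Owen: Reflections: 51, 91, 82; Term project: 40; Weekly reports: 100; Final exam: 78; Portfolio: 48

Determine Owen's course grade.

F

Reflections: drop 51 → average of remaining 2 = 173/2 = 86.5
Weighted total:
  Reflections 86.5 × 0.1 = 8.65
  Term project 40 × 0.51 = 20.4
  Weekly reports 100 × 0.11 = 11
  Final exam 78 × 0.1 = 7.8
  Portfolio 48 × 0.18 = 8.64
Sum = 56.49
56.49 < 59 → F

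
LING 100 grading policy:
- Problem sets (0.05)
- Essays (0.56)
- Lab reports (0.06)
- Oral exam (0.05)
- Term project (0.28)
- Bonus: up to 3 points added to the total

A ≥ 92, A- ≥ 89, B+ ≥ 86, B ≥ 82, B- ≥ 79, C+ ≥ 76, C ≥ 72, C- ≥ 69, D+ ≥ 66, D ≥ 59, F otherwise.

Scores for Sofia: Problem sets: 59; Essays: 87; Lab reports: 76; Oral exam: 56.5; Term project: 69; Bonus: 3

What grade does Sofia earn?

Weighted total:
  Problem sets 59 × 0.05 = 2.95
  Essays 87 × 0.56 = 48.72
  Lab reports 76 × 0.06 = 4.56
  Oral exam 56.5 × 0.05 = 2.825
  Term project 69 × 0.28 = 19.32
Sum = 78.375
Bonus: 78.375 + 3 = 81.375
81.375 is ≥ 79 and < 82 → B-

B-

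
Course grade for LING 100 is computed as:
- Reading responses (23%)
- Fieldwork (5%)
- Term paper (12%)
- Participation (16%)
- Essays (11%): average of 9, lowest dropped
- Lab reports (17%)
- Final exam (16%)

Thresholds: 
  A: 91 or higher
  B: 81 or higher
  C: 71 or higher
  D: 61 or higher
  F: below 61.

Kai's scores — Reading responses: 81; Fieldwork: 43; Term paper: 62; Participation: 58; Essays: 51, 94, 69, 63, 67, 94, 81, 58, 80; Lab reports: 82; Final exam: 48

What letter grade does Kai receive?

Essays: drop 51 → average of remaining 8 = 606/8 = 75.75
Weighted total:
  Reading responses 81 × 0.23 = 18.63
  Fieldwork 43 × 0.05 = 2.15
  Term paper 62 × 0.12 = 7.44
  Participation 58 × 0.16 = 9.28
  Essays 75.75 × 0.11 = 8.3325
  Lab reports 82 × 0.17 = 13.94
  Final exam 48 × 0.16 = 7.68
Sum = 67.4525
67.4525 is ≥ 61 and < 71 → D

D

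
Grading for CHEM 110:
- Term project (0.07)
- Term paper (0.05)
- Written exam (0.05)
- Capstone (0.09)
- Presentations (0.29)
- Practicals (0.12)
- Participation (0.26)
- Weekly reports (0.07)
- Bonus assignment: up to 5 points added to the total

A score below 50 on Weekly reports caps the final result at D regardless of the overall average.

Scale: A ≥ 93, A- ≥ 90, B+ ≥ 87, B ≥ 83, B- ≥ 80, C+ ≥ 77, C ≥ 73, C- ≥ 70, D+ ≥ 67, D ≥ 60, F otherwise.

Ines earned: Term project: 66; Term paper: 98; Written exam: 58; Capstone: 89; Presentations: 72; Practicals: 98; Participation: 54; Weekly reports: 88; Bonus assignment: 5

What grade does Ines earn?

Weekly reports score 88 ≥ 50: minimum met.
Weighted total:
  Term project 66 × 0.07 = 4.62
  Term paper 98 × 0.05 = 4.9
  Written exam 58 × 0.05 = 2.9
  Capstone 89 × 0.09 = 8.01
  Presentations 72 × 0.29 = 20.88
  Practicals 98 × 0.12 = 11.76
  Participation 54 × 0.26 = 14.04
  Weekly reports 88 × 0.07 = 6.16
Sum = 73.27
Bonus assignment: 73.27 + 5 = 78.27
78.27 is ≥ 77 and < 80 → C+

C+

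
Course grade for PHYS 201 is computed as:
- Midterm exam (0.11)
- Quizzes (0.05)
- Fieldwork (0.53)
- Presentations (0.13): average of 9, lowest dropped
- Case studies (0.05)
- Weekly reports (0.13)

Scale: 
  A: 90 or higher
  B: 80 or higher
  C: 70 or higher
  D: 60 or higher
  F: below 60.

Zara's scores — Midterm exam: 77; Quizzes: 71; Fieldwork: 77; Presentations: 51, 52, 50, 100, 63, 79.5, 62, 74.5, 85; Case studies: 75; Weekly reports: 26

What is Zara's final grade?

Presentations: drop 50 → average of remaining 8 = 567/8 = 70.875
Weighted total:
  Midterm exam 77 × 0.11 = 8.47
  Quizzes 71 × 0.05 = 3.55
  Fieldwork 77 × 0.53 = 40.81
  Presentations 70.875 × 0.13 = 9.21375
  Case studies 75 × 0.05 = 3.75
  Weekly reports 26 × 0.13 = 3.38
Sum = 69.17375
69.17375 is ≥ 60 and < 70 → D

D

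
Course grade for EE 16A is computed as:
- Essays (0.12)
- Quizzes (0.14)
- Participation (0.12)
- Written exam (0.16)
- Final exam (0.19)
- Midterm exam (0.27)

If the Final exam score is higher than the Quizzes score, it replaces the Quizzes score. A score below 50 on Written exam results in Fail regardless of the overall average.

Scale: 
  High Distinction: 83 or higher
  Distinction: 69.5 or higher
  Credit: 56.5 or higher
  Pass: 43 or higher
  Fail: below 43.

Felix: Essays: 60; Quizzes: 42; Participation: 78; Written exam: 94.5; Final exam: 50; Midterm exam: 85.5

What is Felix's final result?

Distinction

Final exam (50) > Quizzes (42), so Quizzes counts as 50.
Written exam score 94.5 ≥ 50: minimum met.
Weighted total:
  Essays 60 × 0.12 = 7.2
  Quizzes 50 × 0.14 = 7
  Participation 78 × 0.12 = 9.36
  Written exam 94.5 × 0.16 = 15.12
  Final exam 50 × 0.19 = 9.5
  Midterm exam 85.5 × 0.27 = 23.085
Sum = 71.265
71.265 is ≥ 69.5 and < 83 → Distinction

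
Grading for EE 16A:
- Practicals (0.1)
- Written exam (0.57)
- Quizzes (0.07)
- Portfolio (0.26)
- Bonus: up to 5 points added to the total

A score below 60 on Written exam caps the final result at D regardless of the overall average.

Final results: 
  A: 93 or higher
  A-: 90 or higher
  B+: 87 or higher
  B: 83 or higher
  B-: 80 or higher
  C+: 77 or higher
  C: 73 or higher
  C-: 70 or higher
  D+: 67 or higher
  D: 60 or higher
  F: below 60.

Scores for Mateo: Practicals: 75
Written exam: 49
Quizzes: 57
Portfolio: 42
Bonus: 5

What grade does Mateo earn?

Written exam score 49 < 60: minimum not met.
Weighted total:
  Practicals 75 × 0.1 = 7.5
  Written exam 49 × 0.57 = 27.93
  Quizzes 57 × 0.07 = 3.99
  Portfolio 42 × 0.26 = 10.92
Sum = 50.34
Bonus: 50.34 + 5 = 55.34
55.34 would be F; cap at D applies → F.

F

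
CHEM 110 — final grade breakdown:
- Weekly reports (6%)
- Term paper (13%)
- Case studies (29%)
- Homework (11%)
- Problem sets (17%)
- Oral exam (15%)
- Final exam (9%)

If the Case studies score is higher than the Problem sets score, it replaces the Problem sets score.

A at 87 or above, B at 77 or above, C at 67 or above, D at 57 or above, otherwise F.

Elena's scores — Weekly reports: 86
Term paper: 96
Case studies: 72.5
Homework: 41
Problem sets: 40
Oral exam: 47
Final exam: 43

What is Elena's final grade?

Case studies (72.5) > Problem sets (40), so Problem sets counts as 72.5.
Weighted total:
  Weekly reports 86 × 0.06 = 5.16
  Term paper 96 × 0.13 = 12.48
  Case studies 72.5 × 0.29 = 21.025
  Homework 41 × 0.11 = 4.51
  Problem sets 72.5 × 0.17 = 12.325
  Oral exam 47 × 0.15 = 7.05
  Final exam 43 × 0.09 = 3.87
Sum = 66.42
66.42 is ≥ 57 and < 67 → D

D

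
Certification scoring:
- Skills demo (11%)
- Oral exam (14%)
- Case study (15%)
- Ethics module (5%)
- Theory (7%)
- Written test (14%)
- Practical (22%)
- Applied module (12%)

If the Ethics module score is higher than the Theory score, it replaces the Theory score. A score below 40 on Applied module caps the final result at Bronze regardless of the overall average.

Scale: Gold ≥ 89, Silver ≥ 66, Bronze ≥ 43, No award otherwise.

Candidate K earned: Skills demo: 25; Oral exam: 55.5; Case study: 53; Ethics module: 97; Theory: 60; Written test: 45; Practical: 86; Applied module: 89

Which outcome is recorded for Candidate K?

Silver

Ethics module (97) > Theory (60), so Theory counts as 97.
Applied module score 89 ≥ 40: minimum met.
Weighted total:
  Skills demo 25 × 0.11 = 2.75
  Oral exam 55.5 × 0.14 = 7.77
  Case study 53 × 0.15 = 7.95
  Ethics module 97 × 0.05 = 4.85
  Theory 97 × 0.07 = 6.79
  Written test 45 × 0.14 = 6.3
  Practical 86 × 0.22 = 18.92
  Applied module 89 × 0.12 = 10.68
Sum = 66.01
66.01 is ≥ 66 and < 89 → Silver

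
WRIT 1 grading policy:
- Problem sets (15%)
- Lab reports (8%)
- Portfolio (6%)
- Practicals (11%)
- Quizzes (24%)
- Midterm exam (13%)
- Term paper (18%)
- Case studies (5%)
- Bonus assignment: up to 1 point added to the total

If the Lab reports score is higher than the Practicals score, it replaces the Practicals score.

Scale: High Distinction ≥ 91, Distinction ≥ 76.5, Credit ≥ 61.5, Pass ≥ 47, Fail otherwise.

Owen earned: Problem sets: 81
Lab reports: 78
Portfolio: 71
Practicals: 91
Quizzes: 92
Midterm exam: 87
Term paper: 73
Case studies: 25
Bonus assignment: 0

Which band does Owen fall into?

Distinction

Lab reports (78) ≤ Practicals (91), so Practicals stays at 91.
Weighted total:
  Problem sets 81 × 0.15 = 12.15
  Lab reports 78 × 0.08 = 6.24
  Portfolio 71 × 0.06 = 4.26
  Practicals 91 × 0.11 = 10.01
  Quizzes 92 × 0.24 = 22.08
  Midterm exam 87 × 0.13 = 11.31
  Term paper 73 × 0.18 = 13.14
  Case studies 25 × 0.05 = 1.25
Sum = 80.44
Bonus assignment: 80.44 + 0 = 80.44
80.44 is ≥ 76.5 and < 91 → Distinction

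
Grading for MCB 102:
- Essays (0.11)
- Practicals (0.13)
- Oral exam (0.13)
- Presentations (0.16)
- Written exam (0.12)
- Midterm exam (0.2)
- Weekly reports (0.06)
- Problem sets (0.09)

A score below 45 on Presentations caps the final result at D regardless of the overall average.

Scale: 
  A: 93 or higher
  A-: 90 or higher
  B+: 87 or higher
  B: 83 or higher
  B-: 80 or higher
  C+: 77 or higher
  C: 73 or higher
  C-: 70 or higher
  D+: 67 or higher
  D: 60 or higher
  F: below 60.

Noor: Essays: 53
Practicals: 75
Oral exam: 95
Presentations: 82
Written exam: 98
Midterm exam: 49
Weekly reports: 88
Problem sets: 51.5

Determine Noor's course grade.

Presentations score 82 ≥ 45: minimum met.
Weighted total:
  Essays 53 × 0.11 = 5.83
  Practicals 75 × 0.13 = 9.75
  Oral exam 95 × 0.13 = 12.35
  Presentations 82 × 0.16 = 13.12
  Written exam 98 × 0.12 = 11.76
  Midterm exam 49 × 0.2 = 9.8
  Weekly reports 88 × 0.06 = 5.28
  Problem sets 51.5 × 0.09 = 4.635
Sum = 72.525
72.525 is ≥ 70 and < 73 → C-

C-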